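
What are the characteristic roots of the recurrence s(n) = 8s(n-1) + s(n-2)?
Substitute s(n) = rⁿ and divide through by rⁿ⁻²: r² - 8r - 1 = 0
Discriminant: 8² + 4·1 = 68, not a perfect square, so by the quadratic formula r = (8 ± √68)/2.
General solution: s(n) = A·r₁ⁿ + B·r₂ⁿ where r₁,r₂ = (8 ± √68)/2

Characteristic: r² - 8r - 1 = 0, Roots: r = (8 ± √68)/2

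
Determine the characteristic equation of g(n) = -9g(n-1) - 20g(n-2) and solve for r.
Substitute g(n) = rⁿ and divide through by rⁿ⁻²: r² + 9r + 20 = 0
Factor: (r + 5)(r + 4) = 0, so r = -5, -4.
General solution: g(n) = A·(-5)ⁿ + B·(-4)ⁿ

Characteristic: r² + 9r + 20 = 0, Roots: r = -5, -4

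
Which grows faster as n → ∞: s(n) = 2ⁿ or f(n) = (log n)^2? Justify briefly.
Comparing growth rates:
Growth-rate hierarchy: log n ≺ any polynomial ≺ any exponential cⁿ (c>1) ≺ n! ≺ nⁿ.
exponential base 2 dominates polylogarithmic (log n)^2 asymptotically.

s(n) grows faster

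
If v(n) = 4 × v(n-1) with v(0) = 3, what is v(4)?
Computing step by step:
v(0) = 3
v(1) = 4 × 3 = 12
v(2) = 4 × 12 = 48
v(3) = 4 × 48 = 192
v(4) = 4 × 192 = 768

768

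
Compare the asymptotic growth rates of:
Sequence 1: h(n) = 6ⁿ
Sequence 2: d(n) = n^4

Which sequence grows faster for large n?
Comparing growth rates:
Growth-rate hierarchy: log n ≺ any polynomial ≺ any exponential cⁿ (c>1) ≺ n! ≺ nⁿ.
exponential base 6 dominates polynomial degree 4 asymptotically.

h(n) grows faster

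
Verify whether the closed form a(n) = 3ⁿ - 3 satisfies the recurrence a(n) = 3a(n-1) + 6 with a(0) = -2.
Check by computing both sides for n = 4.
From the recurrence with a(0) = -2:
  a(0) = -2, a(1) = 0, a(2) = 6, a(3) = 24, a(4) = 78
  so the recurrence gives a(4) = 78.
From the proposed closed form a(n) = 3ⁿ - 3:
  a(4) = 78.
Both sides give 78 at n = 4, and the initial condition(s) match, so the closed form is consistent.

Yes, the closed form is correct.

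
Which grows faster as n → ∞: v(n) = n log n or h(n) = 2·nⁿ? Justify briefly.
Comparing growth rates:
Growth-rate hierarchy: log n ≺ any polynomial ≺ any exponential cⁿ (c>1) ≺ n! ≺ nⁿ.
super-exponential nⁿ dominates polynomial degree 1 (with log factor) asymptotically.

h(n) grows faster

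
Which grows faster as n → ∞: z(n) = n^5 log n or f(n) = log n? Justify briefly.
Comparing growth rates:
Growth-rate hierarchy: log n ≺ any polynomial ≺ any exponential cⁿ (c>1) ≺ n! ≺ nⁿ.
polynomial degree 5 (with log factor) dominates logarithmic asymptotically.

z(n) grows faster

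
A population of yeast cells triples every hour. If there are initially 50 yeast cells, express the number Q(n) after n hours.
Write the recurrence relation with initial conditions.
Each hour multiplies the count by 3, so the count after n hours depends only on the count after n-1 hours: Q(n) = 3 × Q(n-1). The starting count gives Q(0) = 50.
Unrolling n times gives the closed form Q(n) = 50 × 3ⁿ.

Q(n) = 3 × Q(n-1), Q(0) = 50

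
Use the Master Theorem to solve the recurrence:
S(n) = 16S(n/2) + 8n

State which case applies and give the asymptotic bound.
Master Theorem template: S(n) = a·S(n/b) + f(n).
Here: a=16, b=2, f(n)=8n
Compute log_b(a) = log_2(16) = 4.
f(n) = 8n = O(n^(4-ε)) with ε = 3. Case 1: S(n) = Θ(n^log_b(a)) = Θ(n^4).

Case 1: S(n) = Θ(n^4)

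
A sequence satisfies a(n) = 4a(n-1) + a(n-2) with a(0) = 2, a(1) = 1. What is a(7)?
Computing the sequence terms:
2, 1, 6, 25, 106, 449, 1902, 8057

8057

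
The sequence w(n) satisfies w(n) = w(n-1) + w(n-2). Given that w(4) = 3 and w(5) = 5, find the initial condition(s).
Work backwards using w(k) = w(k+2) - w(k+1):
w(3) = w(5) - w(4) = 5 - 3 = 2
w(2) = w(4) - w(3) = 3 - 2 = 1
w(1) = w(3) - w(2) = 2 - 1 = 1
w(0) = w(2) - w(1) = 1 - 1 = 0

w(0) = 0, w(1) = 1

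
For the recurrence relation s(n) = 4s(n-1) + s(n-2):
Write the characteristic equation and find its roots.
Substitute s(n) = rⁿ and divide through by rⁿ⁻²: r² - 4r - 1 = 0
Discriminant: 4² + 4·1 = 20, not a perfect square, so by the quadratic formula r = (4 ± √20)/2.
General solution: s(n) = A·r₁ⁿ + B·r₂ⁿ where r₁,r₂ = (4 ± √20)/2

Characteristic: r² - 4r - 1 = 0, Roots: r = (4 ± √20)/2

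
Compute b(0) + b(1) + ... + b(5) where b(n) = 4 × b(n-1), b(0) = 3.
Computing the sequence terms: 3, 12, 48, 192, 768, 3072
Adding these values together:

4095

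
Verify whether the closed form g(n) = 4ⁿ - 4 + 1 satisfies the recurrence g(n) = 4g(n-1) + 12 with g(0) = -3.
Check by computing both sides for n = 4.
From the recurrence with g(0) = -3:
  g(0) = -3, g(1) = 0, g(2) = 12, g(3) = 60, g(4) = 252
  so the recurrence gives g(4) = 252.
From the proposed closed form g(n) = 4ⁿ - 4 + 1:
  g(4) = 253.
The recurrence gives 252 but the closed form gives 253, so the closed form does not satisfy the recurrence.

No, the closed form is incorrect.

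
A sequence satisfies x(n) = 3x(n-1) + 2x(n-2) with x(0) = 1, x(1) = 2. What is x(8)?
Computing the sequence terms:
1, 2, 8, 28, 100, 356, 1268, 4516, 16084

16084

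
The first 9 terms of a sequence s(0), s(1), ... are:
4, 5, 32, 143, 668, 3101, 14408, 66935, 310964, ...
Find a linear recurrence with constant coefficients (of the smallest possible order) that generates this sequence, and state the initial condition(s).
Look for the lowest-order linear relation among consecutive terms.
Observation: s(n) - 4·s(n-1) - (3)·s(n-2) = 0 holds for the shown terms, and no order-1 relation s(n) = α·s(n-1) + β fits.
Check at n=3: 4·32 + (3)·5 = 143. ✓

s(n) = 4s(n-1) + 3s(n-2), s(0) = 4, s(1) = 5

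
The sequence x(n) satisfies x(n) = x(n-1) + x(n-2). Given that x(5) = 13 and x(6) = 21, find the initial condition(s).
Work backwards using x(k) = x(k+2) - x(k+1):
x(4) = x(6) - x(5) = 21 - 13 = 8
x(3) = x(5) - x(4) = 13 - 8 = 5
x(2) = x(4) - x(3) = 8 - 5 = 3
x(1) = x(3) - x(2) = 5 - 3 = 2
x(0) = x(2) - x(1) = 3 - 2 = 1

x(0) = 1, x(1) = 2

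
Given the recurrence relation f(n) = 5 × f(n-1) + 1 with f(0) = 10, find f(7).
Computing step by step:
f(0) = 10
f(1) = 5 × 10 + 1 = 51
f(2) = 5 × 51 + 1 = 256
f(3) = 5 × 256 + 1 = 1281
f(4) = 5 × 1281 + 1 = 6406
f(5) = 5 × 6406 + 1 = 32031
f(6) = 5 × 32031 + 1 = 160156
f(7) = 5 × 160156 + 1 = 800781

800781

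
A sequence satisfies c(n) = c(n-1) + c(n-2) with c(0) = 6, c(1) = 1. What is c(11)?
Computing the sequence terms:
6, 1, 7, 8, 15, 23, 38, 61, 99, 160, 259, 419

419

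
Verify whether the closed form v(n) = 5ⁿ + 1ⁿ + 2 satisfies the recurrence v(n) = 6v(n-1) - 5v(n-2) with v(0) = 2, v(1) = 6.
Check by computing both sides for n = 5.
From the recurrence with v(0) = 2, v(1) = 6:
  v(0) = 2, v(1) = 6, v(2) = 26, v(3) = 126, v(4) = 626, v(5) = 3126
  so the recurrence gives v(5) = 3126.
From the proposed closed form v(n) = 5ⁿ + 1ⁿ + 2:
  v(5) = 3128.
The recurrence gives 3126 but the closed form gives 3128, so the closed form does not satisfy the recurrence.

No, the closed form is incorrect.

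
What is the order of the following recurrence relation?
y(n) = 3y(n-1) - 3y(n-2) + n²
The order is the largest lag k for which y(n-k) appears. Here the deepest term is y(n-2) (the n² term is non-homogeneous and does not affect the order), so the order is 2.

Order 2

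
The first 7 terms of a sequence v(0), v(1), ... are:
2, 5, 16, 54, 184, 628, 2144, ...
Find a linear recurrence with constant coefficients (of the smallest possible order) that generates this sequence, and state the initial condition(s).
Look for the lowest-order linear relation among consecutive terms.
Observation: v(n) - 4·v(n-1) - (-2)·v(n-2) = 0 holds for the shown terms, and no order-1 relation v(n) = α·v(n-1) + β fits.
Check at n=3: 4·16 + (-2)·5 = 54. ✓

v(n) = 4v(n-1) - 2v(n-2), v(0) = 2, v(1) = 5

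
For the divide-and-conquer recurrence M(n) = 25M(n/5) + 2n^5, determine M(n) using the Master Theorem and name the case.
Master Theorem template: M(n) = a·M(n/b) + f(n).
Here: a=25, b=5, f(n)=2n^5
Compute log_b(a) = log_5(25) = 2.
f(n) = 2n^5 = Ω(n^(2+ε)) with ε = 3, and the regularity condition holds (a·f(n/b) = (a/b^5)·f(n) with a/b^5 = 5^-3 < 1). Case 3: M(n) = Θ(f(n)) = Θ(n^5).

Case 3: M(n) = Θ(n^5)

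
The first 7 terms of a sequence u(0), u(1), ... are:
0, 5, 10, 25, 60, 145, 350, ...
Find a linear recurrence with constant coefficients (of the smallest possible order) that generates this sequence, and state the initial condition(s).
Look for the lowest-order linear relation among consecutive terms.
Observation: u(n) - 2·u(n-1) - (1)·u(n-2) = 0 holds for the shown terms, and no order-1 relation u(n) = α·u(n-1) + β fits.
Check at n=3: 2·10 + (1)·5 = 25. ✓

u(n) = 2u(n-1) + u(n-2), u(0) = 0, u(1) = 5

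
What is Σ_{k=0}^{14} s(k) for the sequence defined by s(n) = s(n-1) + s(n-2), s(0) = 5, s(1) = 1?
Computing the sequence terms: 5, 1, 6, 7, 13, 20, 33, 53, 86, 139, 225, 364, 589, 953, 1542
Adding these values together:

4036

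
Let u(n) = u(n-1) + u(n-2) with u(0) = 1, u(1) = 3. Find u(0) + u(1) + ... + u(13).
Computing the sequence terms: 1, 3, 4, 7, 11, 18, 29, 47, 76, 123, 199, 322, 521, 843
Adding these values together:

2204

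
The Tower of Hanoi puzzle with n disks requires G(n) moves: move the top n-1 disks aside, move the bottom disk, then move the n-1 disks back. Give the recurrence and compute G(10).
Moving n disks = move the top n-1 disks aside (G(n-1) moves) + move the largest disk (1 move) + move the n-1 disks back on top (G(n-1) moves), so G(n) = 2G(n-1) + 1, with G(1) = 1 (a single disk takes one move).
First terms: 1, 3, 7, 15, 31, 63, … — each is one less than a power of 2. Indeed G(n) + 1 = 2(G(n-1) + 1) with G(1) + 1 = 2, so G(n) + 1 = 2ⁿ and G(n) = 2ⁿ - 1.
Hence G(10) = 2^10 - 1 = 1024 - 1 = 1023.

G(n) = 2G(n-1) + 1, G(1) = 1; G(10) = 1023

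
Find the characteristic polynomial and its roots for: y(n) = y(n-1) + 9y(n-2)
Substitute y(n) = rⁿ and divide through by rⁿ⁻²: r² - r - 9 = 0
Discriminant: 1² + 4·9 = 37, not a perfect square, so by the quadratic formula r = (1 ± √37)/2.
General solution: y(n) = A·r₁ⁿ + B·r₂ⁿ where r₁,r₂ = (1 ± √37)/2

Characteristic: r² - r - 9 = 0, Roots: r = (1 ± √37)/2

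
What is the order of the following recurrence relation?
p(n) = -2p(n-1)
The order is the largest lag k for which p(n-k) appears. Here the deepest term is p(n-1), so the order is 1.

Order 1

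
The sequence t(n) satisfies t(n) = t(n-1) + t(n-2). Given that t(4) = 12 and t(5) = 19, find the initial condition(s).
Work backwards using t(k) = t(k+2) - t(k+1):
t(3) = t(5) - t(4) = 19 - 12 = 7
t(2) = t(4) - t(3) = 12 - 7 = 5
t(1) = t(3) - t(2) = 7 - 5 = 2
t(0) = t(2) - t(1) = 5 - 2 = 3

t(0) = 3, t(1) = 2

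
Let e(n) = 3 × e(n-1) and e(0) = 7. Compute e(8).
Computing step by step:
e(0) = 7
e(1) = 3 × 7 = 21
e(2) = 3 × 21 = 63
e(3) = 3 × 63 = 189
e(4) = 3 × 189 = 567
e(5) = 3 × 567 = 1701
e(6) = 3 × 1701 = 5103
e(7) = 3 × 5103 = 15309
e(8) = 3 × 15309 = 45927

45927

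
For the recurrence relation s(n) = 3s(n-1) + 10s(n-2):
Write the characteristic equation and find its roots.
Substitute s(n) = rⁿ and divide through by rⁿ⁻²: r² - 3r - 10 = 0
Factor: (r - 5)(r + 2) = 0, so r = 5, -2.
General solution: s(n) = A·5ⁿ + B·(-2)ⁿ

Characteristic: r² - 3r - 10 = 0, Roots: r = 5, -2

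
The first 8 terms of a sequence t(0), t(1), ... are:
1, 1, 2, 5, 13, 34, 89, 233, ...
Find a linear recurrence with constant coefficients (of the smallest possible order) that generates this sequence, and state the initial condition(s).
Look for the lowest-order linear relation among consecutive terms.
Observation: t(n) - 3·t(n-1) - (-1)·t(n-2) = 0 holds for the shown terms, and no order-1 relation t(n) = α·t(n-1) + β fits.
Check at n=3: 3·2 + (-1)·1 = 5. ✓

t(n) = 3t(n-1) - t(n-2), t(0) = 1, t(1) = 1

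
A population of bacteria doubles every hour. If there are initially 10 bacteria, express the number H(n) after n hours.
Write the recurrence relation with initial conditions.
Each hour multiplies the count by 2, so the count after n hours depends only on the count after n-1 hours: H(n) = 2 × H(n-1). The starting count gives H(0) = 10.
Unrolling n times gives the closed form H(n) = 10 × 2ⁿ.

H(n) = 2 × H(n-1), H(0) = 10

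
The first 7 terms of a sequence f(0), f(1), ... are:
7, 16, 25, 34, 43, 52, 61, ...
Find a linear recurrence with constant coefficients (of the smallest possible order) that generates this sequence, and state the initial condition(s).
Look for the lowest-order linear relation among consecutive terms.
Observation: consecutive differences are constant (= 9).
Check at n=2: 1·16 + 9 = 25. ✓

f(n) = f(n-1) + 9, f(0) = 7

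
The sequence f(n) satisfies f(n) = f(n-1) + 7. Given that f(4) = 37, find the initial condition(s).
f(4) = f(0) + 4·7, so f(0) = 37 - 28 = 9.

f(0) = 9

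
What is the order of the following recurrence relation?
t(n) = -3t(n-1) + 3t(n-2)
The order is the largest lag k for which t(n-k) appears. Here the deepest term is t(n-2), so the order is 2.

Order 2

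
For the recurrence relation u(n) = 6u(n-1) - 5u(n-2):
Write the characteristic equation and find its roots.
Substitute u(n) = rⁿ and divide through by rⁿ⁻²: r² - 6r + 5 = 0
Factor: (r - 5)(r - 1) = 0, so r = 5, 1.
General solution: u(n) = A·5ⁿ + B·1ⁿ

Characteristic: r² - 6r + 5 = 0, Roots: r = 5, 1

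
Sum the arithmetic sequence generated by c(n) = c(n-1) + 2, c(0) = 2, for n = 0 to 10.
Computing the sequence terms: 2, 4, 6, 8, 10, 12, 14, 16, 18, 20, 22
Adding these values together:

132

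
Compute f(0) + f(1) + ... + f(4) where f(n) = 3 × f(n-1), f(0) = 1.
Computing the sequence terms: 1, 3, 9, 27, 81
Adding these values together:

121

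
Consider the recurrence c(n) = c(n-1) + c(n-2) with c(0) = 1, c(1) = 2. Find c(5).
Computing the sequence terms:
1, 2, 3, 5, 8, 13

13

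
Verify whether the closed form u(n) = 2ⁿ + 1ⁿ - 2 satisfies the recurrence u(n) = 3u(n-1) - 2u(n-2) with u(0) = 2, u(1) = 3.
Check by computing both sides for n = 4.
From the recurrence with u(0) = 2, u(1) = 3:
  u(0) = 2, u(1) = 3, u(2) = 5, u(3) = 9, u(4) = 17
  so the recurrence gives u(4) = 17.
From the proposed closed form u(n) = 2ⁿ + 1ⁿ - 2:
  u(4) = 15.
The recurrence gives 17 but the closed form gives 15, so the closed form does not satisfy the recurrence.

No, the closed form is incorrect.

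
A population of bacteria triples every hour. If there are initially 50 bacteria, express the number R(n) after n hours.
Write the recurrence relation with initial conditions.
Each hour multiplies the count by 3, so the count after n hours depends only on the count after n-1 hours: R(n) = 3 × R(n-1). The starting count gives R(0) = 50.
Unrolling n times gives the closed form R(n) = 50 × 3ⁿ.

R(n) = 3 × R(n-1), R(0) = 50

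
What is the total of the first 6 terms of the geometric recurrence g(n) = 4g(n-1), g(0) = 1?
Computing the sequence terms: 1, 4, 16, 64, 256, 1024
Adding these values together:

1365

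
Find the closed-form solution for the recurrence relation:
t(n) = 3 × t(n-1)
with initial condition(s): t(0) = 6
Recurrence: t(n) = 3 × t(n-1), initial: t(0) = 6.
Each term is 3 times the previous, so this is geometric with ratio 3. After n steps: t(n) = t(0)·3ⁿ = 6·3ⁿ.

t(n) = 6·3ⁿ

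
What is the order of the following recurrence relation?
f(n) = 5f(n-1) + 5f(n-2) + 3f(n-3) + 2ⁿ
The order is the largest lag k for which f(n-k) appears. Here the deepest term is f(n-3) (the 2ⁿ term is non-homogeneous and does not affect the order), so the order is 3.

Order 3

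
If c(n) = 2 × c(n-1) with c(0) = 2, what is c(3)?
Computing step by step:
c(0) = 2
c(1) = 2 × 2 = 4
c(2) = 2 × 4 = 8
c(3) = 2 × 8 = 16

16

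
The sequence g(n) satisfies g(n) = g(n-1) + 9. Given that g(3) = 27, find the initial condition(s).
g(3) = g(0) + 3·9, so g(0) = 27 - 27 = 0.

g(0) = 0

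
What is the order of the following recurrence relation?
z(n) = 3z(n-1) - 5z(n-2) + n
The order is the largest lag k for which z(n-k) appears. Here the deepest term is z(n-2) (the n term is non-homogeneous and does not affect the order), so the order is 2.

Order 2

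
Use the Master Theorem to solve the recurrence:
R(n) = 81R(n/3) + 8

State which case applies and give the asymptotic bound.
Master Theorem template: R(n) = a·R(n/b) + f(n).
Here: a=81, b=3, f(n)=8
Compute log_b(a) = log_3(81) = 4.
f(n) = 8 = O(n^(4-ε)) with ε = 4. Case 1: R(n) = Θ(n^log_b(a)) = Θ(n^4).

Case 1: R(n) = Θ(n^4)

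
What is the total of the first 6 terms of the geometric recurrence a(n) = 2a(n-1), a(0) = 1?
Computing the sequence terms: 1, 2, 4, 8, 16, 32
Adding these values together:

63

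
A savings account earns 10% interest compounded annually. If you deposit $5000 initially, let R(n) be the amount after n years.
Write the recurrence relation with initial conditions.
Each year the balance grows by 10%, i.e. is multiplied by 1 + 10/100 = 1.1, so R(n) = 1.1 × R(n-1). The initial deposit gives R(0) = 5000.
Unrolling gives the closed form R(n) = 5000 × (1.1)ⁿ.

R(n) = 1.1 × R(n-1), R(0) = 5000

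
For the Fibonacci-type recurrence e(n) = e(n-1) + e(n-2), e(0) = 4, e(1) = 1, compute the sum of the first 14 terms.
Computing the sequence terms: 4, 1, 5, 6, 11, 17, 28, 45, 73, 118, 191, 309, 500, 809
Adding these values together:

2117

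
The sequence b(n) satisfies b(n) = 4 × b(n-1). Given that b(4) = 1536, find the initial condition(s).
In general b(n) = 4ⁿ · b(0). At n = 4: b(0) = b(4) / 4^4 = 1536 / 256 = 6.

b(0) = 6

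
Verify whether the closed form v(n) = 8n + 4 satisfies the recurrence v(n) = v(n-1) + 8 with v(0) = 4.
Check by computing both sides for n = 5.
From the recurrence with v(0) = 4:
  v(0) = 4, v(1) = 12, v(2) = 20, v(3) = 28, v(4) = 36, v(5) = 44
  so the recurrence gives v(5) = 44.
From the proposed closed form v(n) = 8n + 4:
  v(5) = 44.
Both sides give 44 at n = 5, and the initial condition(s) match, so the closed form is consistent.

Yes, the closed form is correct.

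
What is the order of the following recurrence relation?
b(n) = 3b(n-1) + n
The order is the largest lag k for which b(n-k) appears. Here the deepest term is b(n-1) (the n term is non-homogeneous and does not affect the order), so the order is 1.

Order 1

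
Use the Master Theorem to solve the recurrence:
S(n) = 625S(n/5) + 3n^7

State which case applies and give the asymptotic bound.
Master Theorem template: S(n) = a·S(n/b) + f(n).
Here: a=625, b=5, f(n)=3n^7
Compute log_b(a) = log_5(625) = 4.
f(n) = 3n^7 = Ω(n^(4+ε)) with ε = 3, and the regularity condition holds (a·f(n/b) = (a/b^7)·f(n) with a/b^7 = 5^-3 < 1). Case 3: S(n) = Θ(f(n)) = Θ(n^7).

Case 3: S(n) = Θ(n^7)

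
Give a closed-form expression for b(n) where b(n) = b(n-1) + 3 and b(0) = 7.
Recurrence: b(n) = b(n-1) + 3, initial: b(0) = 7.
Each step adds 3, so b(n) = b(0) + 3n = 3n + 7.

b(n) = 3n + 7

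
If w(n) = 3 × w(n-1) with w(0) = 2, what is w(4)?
Computing step by step:
w(0) = 2
w(1) = 3 × 2 = 6
w(2) = 3 × 6 = 18
w(3) = 3 × 18 = 54
w(4) = 3 × 54 = 162

162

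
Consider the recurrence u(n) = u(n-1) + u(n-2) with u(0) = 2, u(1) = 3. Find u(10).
Computing the sequence terms:
2, 3, 5, 8, 13, 21, 34, 55, 89, 144, 233

233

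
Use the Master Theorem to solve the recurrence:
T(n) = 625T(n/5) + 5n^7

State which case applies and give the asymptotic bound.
Master Theorem template: T(n) = a·T(n/b) + f(n).
Here: a=625, b=5, f(n)=5n^7
Compute log_b(a) = log_5(625) = 4.
f(n) = 5n^7 = Ω(n^(4+ε)) with ε = 3, and the regularity condition holds (a·f(n/b) = (a/b^7)·f(n) with a/b^7 = 5^-3 < 1). Case 3: T(n) = Θ(f(n)) = Θ(n^7).

Case 3: T(n) = Θ(n^7)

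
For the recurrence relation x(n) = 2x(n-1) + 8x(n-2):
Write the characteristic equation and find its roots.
Substitute x(n) = rⁿ and divide through by rⁿ⁻²: r² - 2r - 8 = 0
Factor: (r - 4)(r + 2) = 0, so r = 4, -2.
General solution: x(n) = A·4ⁿ + B·(-2)ⁿ

Characteristic: r² - 2r - 8 = 0, Roots: r = 4, -2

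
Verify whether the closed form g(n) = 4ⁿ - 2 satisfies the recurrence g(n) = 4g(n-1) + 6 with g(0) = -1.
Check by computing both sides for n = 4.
From the recurrence with g(0) = -1:
  g(0) = -1, g(1) = 2, g(2) = 14, g(3) = 62, g(4) = 254
  so the recurrence gives g(4) = 254.
From the proposed closed form g(n) = 4ⁿ - 2:
  g(4) = 254.
Both sides give 254 at n = 4, and the initial condition(s) match, so the closed form is consistent.

Yes, the closed form is correct.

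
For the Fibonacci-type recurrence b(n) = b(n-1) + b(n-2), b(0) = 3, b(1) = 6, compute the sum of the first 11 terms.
Computing the sequence terms: 3, 6, 9, 15, 24, 39, 63, 102, 165, 267, 432
Adding these values together:

1125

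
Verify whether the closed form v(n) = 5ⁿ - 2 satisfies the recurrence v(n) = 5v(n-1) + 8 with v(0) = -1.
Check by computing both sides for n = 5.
From the recurrence with v(0) = -1:
  v(0) = -1, v(1) = 3, v(2) = 23, v(3) = 123, v(4) = 623, v(5) = 3123
  so the recurrence gives v(5) = 3123.
From the proposed closed form v(n) = 5ⁿ - 2:
  v(5) = 3123.
Both sides give 3123 at n = 5, and the initial condition(s) match, so the closed form is consistent.

Yes, the closed form is correct.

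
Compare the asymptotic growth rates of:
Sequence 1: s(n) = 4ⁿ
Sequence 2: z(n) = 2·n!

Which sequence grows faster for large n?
Comparing growth rates:
Growth-rate hierarchy: log n ≺ any polynomial ≺ any exponential cⁿ (c>1) ≺ n! ≺ nⁿ.
factorial dominates exponential base 4 asymptotically.

z(n) grows faster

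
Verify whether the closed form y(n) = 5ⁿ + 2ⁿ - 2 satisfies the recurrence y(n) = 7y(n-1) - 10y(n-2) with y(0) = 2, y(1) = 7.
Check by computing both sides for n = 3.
From the recurrence with y(0) = 2, y(1) = 7:
  y(0) = 2, y(1) = 7, y(2) = 29, y(3) = 133
  so the recurrence gives y(3) = 133.
From the proposed closed form y(n) = 5ⁿ + 2ⁿ - 2:
  y(3) = 131.
The recurrence gives 133 but the closed form gives 131, so the closed form does not satisfy the recurrence.

No, the closed form is incorrect.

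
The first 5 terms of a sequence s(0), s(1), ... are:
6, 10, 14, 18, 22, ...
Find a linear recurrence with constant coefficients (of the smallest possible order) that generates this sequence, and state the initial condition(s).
Look for the lowest-order linear relation among consecutive terms.
Observation: consecutive differences are constant (= 4).
Check at n=2: 1·10 + 4 = 14. ✓

s(n) = s(n-1) + 4, s(0) = 6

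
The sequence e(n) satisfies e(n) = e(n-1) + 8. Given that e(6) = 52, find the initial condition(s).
e(6) = e(0) + 6·8, so e(0) = 52 - 48 = 4.

e(0) = 4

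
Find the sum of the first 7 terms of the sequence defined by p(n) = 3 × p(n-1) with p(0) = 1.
Computing the sequence terms: 1, 3, 9, 27, 81, 243, 729
Adding these values together:

1093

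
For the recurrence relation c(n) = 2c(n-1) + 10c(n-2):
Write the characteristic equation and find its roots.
Substitute c(n) = rⁿ and divide through by rⁿ⁻²: r² - 2r - 10 = 0
Discriminant: 2² + 4·10 = 44, not a perfect square, so by the quadratic formula r = (2 ± √44)/2.
General solution: c(n) = A·r₁ⁿ + B·r₂ⁿ where r₁,r₂ = (2 ± √44)/2

Characteristic: r² - 2r - 10 = 0, Roots: r = (2 ± √44)/2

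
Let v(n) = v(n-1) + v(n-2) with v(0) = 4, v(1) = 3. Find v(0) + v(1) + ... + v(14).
Computing the sequence terms: 4, 3, 7, 10, 17, 27, 44, 71, 115, 186, 301, 487, 788, 1275, 2063
Adding these values together:

5398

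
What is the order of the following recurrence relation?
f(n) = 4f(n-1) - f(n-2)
The order is the largest lag k for which f(n-k) appears. Here the deepest term is f(n-2), so the order is 2.

Order 2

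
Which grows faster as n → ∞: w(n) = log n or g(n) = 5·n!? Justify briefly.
Comparing growth rates:
Growth-rate hierarchy: log n ≺ any polynomial ≺ any exponential cⁿ (c>1) ≺ n! ≺ nⁿ.
factorial dominates logarithmic asymptotically.

g(n) grows faster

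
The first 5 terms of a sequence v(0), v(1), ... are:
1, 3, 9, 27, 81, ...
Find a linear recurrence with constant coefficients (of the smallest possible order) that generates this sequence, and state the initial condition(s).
Look for the lowest-order linear relation among consecutive terms.
Observation: each term is 3× the previous.
Check at n=2: 3·3 = 9. ✓

v(n) = 3 × v(n-1), v(0) = 1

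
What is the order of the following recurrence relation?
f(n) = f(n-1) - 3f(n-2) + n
The order is the largest lag k for which f(n-k) appears. Here the deepest term is f(n-2) (the n term is non-homogeneous and does not affect the order), so the order is 2.

Order 2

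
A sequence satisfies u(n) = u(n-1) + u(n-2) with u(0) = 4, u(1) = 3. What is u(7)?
Computing the sequence terms:
4, 3, 7, 10, 17, 27, 44, 71

71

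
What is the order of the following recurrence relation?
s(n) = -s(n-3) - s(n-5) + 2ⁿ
The order is the largest lag k for which s(n-k) appears. Here the deepest term is s(n-5) (the 2ⁿ term is non-homogeneous and does not affect the order), so the order is 5.

Order 5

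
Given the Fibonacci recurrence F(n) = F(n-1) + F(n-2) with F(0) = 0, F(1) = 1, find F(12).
Computing the sequence terms:
0, 1, 1, 2, 3, 5, 8, 13, 21, 34, 55, 89, 144

144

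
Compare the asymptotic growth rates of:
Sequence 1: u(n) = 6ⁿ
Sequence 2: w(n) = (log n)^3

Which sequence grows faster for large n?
Comparing growth rates:
Growth-rate hierarchy: log n ≺ any polynomial ≺ any exponential cⁿ (c>1) ≺ n! ≺ nⁿ.
exponential base 6 dominates polylogarithmic (log n)^3 asymptotically.

u(n) grows faster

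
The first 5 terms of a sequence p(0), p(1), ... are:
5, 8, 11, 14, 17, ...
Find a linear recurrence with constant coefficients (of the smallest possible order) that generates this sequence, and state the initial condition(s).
Look for the lowest-order linear relation among consecutive terms.
Observation: consecutive differences are constant (= 3).
Check at n=2: 1·8 + 3 = 11. ✓

p(n) = p(n-1) + 3, p(0) = 5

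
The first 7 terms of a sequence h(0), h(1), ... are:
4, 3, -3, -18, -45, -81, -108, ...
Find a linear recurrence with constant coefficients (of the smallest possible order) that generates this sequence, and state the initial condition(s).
Look for the lowest-order linear relation among consecutive terms.
Observation: h(n) - 3·h(n-1) - (-3)·h(n-2) = 0 holds for the shown terms, and no order-1 relation h(n) = α·h(n-1) + β fits.
Check at n=3: 3·-3 + (-3)·3 = -18. ✓

h(n) = 3h(n-1) - 3h(n-2), h(0) = 4, h(1) = 3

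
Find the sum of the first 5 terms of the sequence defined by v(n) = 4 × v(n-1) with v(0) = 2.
Computing the sequence terms: 2, 8, 32, 128, 512
Adding these values together:

682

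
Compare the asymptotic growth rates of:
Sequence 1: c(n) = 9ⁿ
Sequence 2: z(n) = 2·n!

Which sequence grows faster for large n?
Comparing growth rates:
Growth-rate hierarchy: log n ≺ any polynomial ≺ any exponential cⁿ (c>1) ≺ n! ≺ nⁿ.
factorial dominates exponential base 9 asymptotically.

z(n) grows faster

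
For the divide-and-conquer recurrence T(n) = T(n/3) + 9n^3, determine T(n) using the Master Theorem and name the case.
Master Theorem template: T(n) = a·T(n/b) + f(n).
Here: a=1, b=3, f(n)=9n^3
Compute log_b(a) = log_3(1) = 0.
f(n) = 9n^3 = Ω(n^(0+ε)) with ε = 3, and the regularity condition holds (a·f(n/b) = (a/b^3)·f(n) with a/b^3 = 3^-3 < 1). Case 3: T(n) = Θ(f(n)) = Θ(n^3).

Case 3: T(n) = Θ(n^3)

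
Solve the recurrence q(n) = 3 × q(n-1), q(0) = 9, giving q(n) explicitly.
Recurrence: q(n) = 3 × q(n-1), initial: q(0) = 9.
Each term is 3 times the previous, so this is geometric with ratio 3. After n steps: q(n) = q(0)·3ⁿ = 9·3ⁿ.

q(n) = 9·3ⁿ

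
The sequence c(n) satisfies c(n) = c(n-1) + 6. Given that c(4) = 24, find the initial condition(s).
c(4) = c(0) + 4·6, so c(0) = 24 - 24 = 0.

c(0) = 0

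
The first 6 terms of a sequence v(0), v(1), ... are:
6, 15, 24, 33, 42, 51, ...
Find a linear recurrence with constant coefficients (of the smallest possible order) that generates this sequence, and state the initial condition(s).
Look for the lowest-order linear relation among consecutive terms.
Observation: consecutive differences are constant (= 9).
Check at n=2: 1·15 + 9 = 24. ✓

v(n) = v(n-1) + 9, v(0) = 6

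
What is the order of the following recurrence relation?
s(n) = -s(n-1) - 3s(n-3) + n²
The order is the largest lag k for which s(n-k) appears. Here the deepest term is s(n-3) (the n² term is non-homogeneous and does not affect the order), so the order is 3.

Order 3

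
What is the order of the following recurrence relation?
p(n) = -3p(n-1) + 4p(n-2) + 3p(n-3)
The order is the largest lag k for which p(n-k) appears. Here the deepest term is p(n-3), so the order is 3.

Order 3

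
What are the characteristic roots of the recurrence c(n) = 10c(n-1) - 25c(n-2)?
Substitute c(n) = rⁿ and divide through by rⁿ⁻²: r² - 10r + 25 = 0
Factor: (r - 5)² = 0, so r = 5 (double root).
General solution: c(n) = (A + Bn)·5ⁿ

Characteristic: r² - 10r + 25 = 0, Roots: r = 5 (double root)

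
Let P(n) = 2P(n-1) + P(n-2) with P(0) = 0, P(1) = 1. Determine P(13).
Computing the sequence terms:
0, 1, 2, 5, 12, 29, 70, 169, 408, 985, 2378, 5741, 13860, 33461

33461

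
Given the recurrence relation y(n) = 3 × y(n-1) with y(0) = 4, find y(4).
Computing step by step:
y(0) = 4
y(1) = 3 × 4 = 12
y(2) = 3 × 12 = 36
y(3) = 3 × 36 = 108
y(4) = 3 × 108 = 324

324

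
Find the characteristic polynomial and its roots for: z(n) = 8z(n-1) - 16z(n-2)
Substitute z(n) = rⁿ and divide through by rⁿ⁻²: r² - 8r + 16 = 0
Factor: (r - 4)² = 0, so r = 4 (double root).
General solution: z(n) = (A + Bn)·4ⁿ

Characteristic: r² - 8r + 16 = 0, Roots: r = 4 (double root)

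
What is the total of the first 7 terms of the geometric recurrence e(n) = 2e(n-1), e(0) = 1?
Computing the sequence terms: 1, 2, 4, 8, 16, 32, 64
Adding these values together:

127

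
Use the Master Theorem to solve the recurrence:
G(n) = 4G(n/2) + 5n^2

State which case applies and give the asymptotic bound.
Master Theorem template: G(n) = a·G(n/b) + f(n).
Here: a=4, b=2, f(n)=5n^2
Compute log_b(a) = log_2(4) = 2.
f(n) = 5n^2 = Θ(n^2). Case 2: G(n) = Θ(n^2 log n).

Case 2: G(n) = Θ(n^2 log n)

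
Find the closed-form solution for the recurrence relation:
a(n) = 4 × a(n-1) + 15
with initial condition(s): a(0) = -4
Recurrence: a(n) = 4 × a(n-1) + 15, initial: a(0) = -4.
Try a(n) = A·4ⁿ + C. Substituting: A·4ⁿ + C = 4(A·4ⁿ⁻¹ + C) + 15 = A·4ⁿ + 4C + 15, so C = 4C + 15, giving C = -5. Then a(0) = A - 5 = -4 gives A = 1.

a(n) = 4ⁿ - 5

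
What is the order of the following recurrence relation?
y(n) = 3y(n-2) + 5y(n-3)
The order is the largest lag k for which y(n-k) appears. Here the deepest term is y(n-3), so the order is 3.

Order 3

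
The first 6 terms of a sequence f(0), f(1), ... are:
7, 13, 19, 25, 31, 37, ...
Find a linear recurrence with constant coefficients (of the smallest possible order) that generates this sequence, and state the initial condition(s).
Look for the lowest-order linear relation among consecutive terms.
Observation: consecutive differences are constant (= 6).
Check at n=2: 1·13 + 6 = 19. ✓

f(n) = f(n-1) + 6, f(0) = 7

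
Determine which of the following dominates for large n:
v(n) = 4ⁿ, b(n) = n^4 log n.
Comparing growth rates:
Growth-rate hierarchy: log n ≺ any polynomial ≺ any exponential cⁿ (c>1) ≺ n! ≺ nⁿ.
exponential base 4 dominates polynomial degree 4 (with log factor) asymptotically.

v(n) grows faster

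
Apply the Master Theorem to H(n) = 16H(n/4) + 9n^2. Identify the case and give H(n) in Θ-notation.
Master Theorem template: H(n) = a·H(n/b) + f(n).
Here: a=16, b=4, f(n)=9n^2
Compute log_b(a) = log_4(16) = 2.
f(n) = 9n^2 = Θ(n^2). Case 2: H(n) = Θ(n^2 log n).

Case 2: H(n) = Θ(n^2 log n)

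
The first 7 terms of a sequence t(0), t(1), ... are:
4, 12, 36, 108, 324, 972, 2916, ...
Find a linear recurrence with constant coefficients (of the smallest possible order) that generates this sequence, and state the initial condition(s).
Look for the lowest-order linear relation among consecutive terms.
Observation: each term is 3× the previous.
Check at n=2: 3·12 = 36. ✓

t(n) = 3 × t(n-1), t(0) = 4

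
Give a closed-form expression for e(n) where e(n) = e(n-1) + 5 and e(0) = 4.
Recurrence: e(n) = e(n-1) + 5, initial: e(0) = 4.
Each step adds 5, so e(n) = e(0) + 5n = 5n + 4.

e(n) = 5n + 4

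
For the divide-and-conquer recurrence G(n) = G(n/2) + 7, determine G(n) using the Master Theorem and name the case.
Master Theorem template: G(n) = a·G(n/b) + f(n).
Here: a=1, b=2, f(n)=7
Compute log_b(a) = log_2(1) = 0.
f(n) = 7 = Θ(1). Case 2: G(n) = Θ(log n).

Case 2: G(n) = Θ(log n)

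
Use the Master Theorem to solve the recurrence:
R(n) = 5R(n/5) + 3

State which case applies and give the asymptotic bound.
Master Theorem template: R(n) = a·R(n/b) + f(n).
Here: a=5, b=5, f(n)=3
Compute log_b(a) = log_5(5) = 1.
f(n) = 3 = O(n^(1-ε)) with ε = 1. Case 1: R(n) = Θ(n^log_b(a)) = Θ(n).

Case 1: R(n) = Θ(n)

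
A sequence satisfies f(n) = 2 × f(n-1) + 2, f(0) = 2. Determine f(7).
Computing step by step:
f(0) = 2
f(1) = 2 × 2 + 2 = 6
f(2) = 2 × 6 + 2 = 14
f(3) = 2 × 14 + 2 = 30
f(4) = 2 × 30 + 2 = 62
f(5) = 2 × 62 + 2 = 126
f(6) = 2 × 126 + 2 = 254
f(7) = 2 × 254 + 2 = 510

510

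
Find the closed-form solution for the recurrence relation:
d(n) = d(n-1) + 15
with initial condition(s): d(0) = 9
Recurrence: d(n) = d(n-1) + 15, initial: d(0) = 9.
Each step adds 15, so d(n) = d(0) + 15n = 15n + 9.

d(n) = 15n + 9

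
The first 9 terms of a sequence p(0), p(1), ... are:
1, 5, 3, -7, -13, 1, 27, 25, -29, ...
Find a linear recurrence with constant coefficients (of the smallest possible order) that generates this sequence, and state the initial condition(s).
Look for the lowest-order linear relation among consecutive terms.
Observation: p(n) - 1·p(n-1) - (-2)·p(n-2) = 0 holds for the shown terms, and no order-1 relation p(n) = α·p(n-1) + β fits.
Check at n=3: 1·3 + (-2)·5 = -7. ✓

p(n) = p(n-1) - 2p(n-2), p(0) = 1, p(1) = 5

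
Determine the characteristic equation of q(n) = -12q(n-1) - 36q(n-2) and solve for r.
Substitute q(n) = rⁿ and divide through by rⁿ⁻²: r² + 12r + 36 = 0
Factor: (r + 6)² = 0, so r = -6 (double root).
General solution: q(n) = (A + Bn)·(-6)ⁿ

Characteristic: r² + 12r + 36 = 0, Roots: r = -6 (double root)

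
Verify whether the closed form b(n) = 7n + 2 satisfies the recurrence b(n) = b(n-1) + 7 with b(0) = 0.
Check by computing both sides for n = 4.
From the recurrence with b(0) = 0:
  b(0) = 0, b(1) = 7, b(2) = 14, b(3) = 21, b(4) = 28
  so the recurrence gives b(4) = 28.
From the proposed closed form b(n) = 7n + 2:
  b(4) = 30.
The recurrence gives 28 but the closed form gives 30, so the closed form does not satisfy the recurrence.

No, the closed form is incorrect.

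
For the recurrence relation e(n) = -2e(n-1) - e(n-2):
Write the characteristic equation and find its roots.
Substitute e(n) = rⁿ and divide through by rⁿ⁻²: r² + 2r + 1 = 0
Factor: (r + 1)² = 0, so r = -1 (double root).
General solution: e(n) = (A + Bn)·(-1)ⁿ

Characteristic: r² + 2r + 1 = 0, Roots: r = -1 (double root)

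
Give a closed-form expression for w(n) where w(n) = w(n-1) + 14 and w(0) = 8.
Recurrence: w(n) = w(n-1) + 14, initial: w(0) = 8.
Each step adds 14, so w(n) = w(0) + 14n = 14n + 8.

w(n) = 14n + 8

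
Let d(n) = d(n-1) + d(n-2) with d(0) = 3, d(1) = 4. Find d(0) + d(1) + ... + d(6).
Computing the sequence terms: 3, 4, 7, 11, 18, 29, 47
Adding these values together:

119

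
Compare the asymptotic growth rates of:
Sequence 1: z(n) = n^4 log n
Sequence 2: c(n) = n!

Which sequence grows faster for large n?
Comparing growth rates:
Growth-rate hierarchy: log n ≺ any polynomial ≺ any exponential cⁿ (c>1) ≺ n! ≺ nⁿ.
factorial dominates polynomial degree 4 (with log factor) asymptotically.

c(n) grows faster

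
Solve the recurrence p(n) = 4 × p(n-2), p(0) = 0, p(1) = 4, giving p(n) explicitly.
Recurrence: p(n) = 4 × p(n-2), initial: p(0) = 0, p(1) = 4.
Characteristic equation: r² - 4 = 0, which factors as (r - 2)(r + 2) = 0, so r = 2, -2. General solution p(n) = A·2ⁿ + B·(-2)ⁿ. From p(0) = 0: A + B = 0. From p(1) = 4: 2A - 2B = 4. Solving gives A = 1, B = -1.

p(n) = 2ⁿ - (-2)ⁿ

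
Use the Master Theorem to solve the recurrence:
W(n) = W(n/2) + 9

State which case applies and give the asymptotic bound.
Master Theorem template: W(n) = a·W(n/b) + f(n).
Here: a=1, b=2, f(n)=9
Compute log_b(a) = log_2(1) = 0.
f(n) = 9 = Θ(1). Case 2: W(n) = Θ(log n).

Case 2: W(n) = Θ(log n)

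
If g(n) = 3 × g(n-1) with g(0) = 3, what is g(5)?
Computing step by step:
g(0) = 3
g(1) = 3 × 3 = 9
g(2) = 3 × 9 = 27
g(3) = 3 × 27 = 81
g(4) = 3 × 81 = 243
g(5) = 3 × 243 = 729

729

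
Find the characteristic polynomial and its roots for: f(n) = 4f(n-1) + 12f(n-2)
Substitute f(n) = rⁿ and divide through by rⁿ⁻²: r² - 4r - 12 = 0
Factor: (r - 6)(r + 2) = 0, so r = 6, -2.
General solution: f(n) = A·6ⁿ + B·(-2)ⁿ

Characteristic: r² - 4r - 12 = 0, Roots: r = 6, -2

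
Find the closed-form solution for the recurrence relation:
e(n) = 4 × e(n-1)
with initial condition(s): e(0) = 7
Recurrence: e(n) = 4 × e(n-1), initial: e(0) = 7.
Each term is 4 times the previous, so this is geometric with ratio 4. After n steps: e(n) = e(0)·4ⁿ = 7·4ⁿ.

e(n) = 7·4ⁿ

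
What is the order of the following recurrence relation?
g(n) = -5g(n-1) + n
The order is the largest lag k for which g(n-k) appears. Here the deepest term is g(n-1) (the n term is non-homogeneous and does not affect the order), so the order is 1.

Order 1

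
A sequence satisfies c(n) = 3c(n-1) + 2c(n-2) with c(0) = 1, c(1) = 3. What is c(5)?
Computing the sequence terms:
1, 3, 11, 39, 139, 495

495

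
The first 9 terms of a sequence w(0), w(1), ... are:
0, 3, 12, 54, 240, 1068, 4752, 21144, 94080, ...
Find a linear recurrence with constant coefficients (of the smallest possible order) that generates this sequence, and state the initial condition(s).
Look for the lowest-order linear relation among consecutive terms.
Observation: w(n) - 4·w(n-1) - (2)·w(n-2) = 0 holds for the shown terms, and no order-1 relation w(n) = α·w(n-1) + β fits.
Check at n=3: 4·12 + (2)·3 = 54. ✓

w(n) = 4w(n-1) + 2w(n-2), w(0) = 0, w(1) = 3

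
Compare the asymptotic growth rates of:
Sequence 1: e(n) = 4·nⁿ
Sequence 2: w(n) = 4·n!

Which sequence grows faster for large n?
Comparing growth rates:
Growth-rate hierarchy: log n ≺ any polynomial ≺ any exponential cⁿ (c>1) ≺ n! ≺ nⁿ.
super-exponential nⁿ dominates factorial asymptotically.

e(n) grows faster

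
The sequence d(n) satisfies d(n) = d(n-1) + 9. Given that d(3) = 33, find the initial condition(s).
d(3) = d(0) + 3·9, so d(0) = 33 - 27 = 6.

d(0) = 6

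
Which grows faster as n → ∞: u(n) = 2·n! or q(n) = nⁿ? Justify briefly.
Comparing growth rates:
Growth-rate hierarchy: log n ≺ any polynomial ≺ any exponential cⁿ (c>1) ≺ n! ≺ nⁿ.
super-exponential nⁿ dominates factorial asymptotically.

q(n) grows faster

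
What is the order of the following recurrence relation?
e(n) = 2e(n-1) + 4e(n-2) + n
The order is the largest lag k for which e(n-k) appears. Here the deepest term is e(n-2) (the n term is non-homogeneous and does not affect the order), so the order is 2.

Order 2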